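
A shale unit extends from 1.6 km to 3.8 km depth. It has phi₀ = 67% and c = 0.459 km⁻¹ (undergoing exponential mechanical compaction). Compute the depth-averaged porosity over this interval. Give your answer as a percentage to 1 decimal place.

20.2%

⟨phi⟩ = (1/(z₂−z₁)) ∫ phi₀ e^(−cz) dz = phi₀·(e^(−c·z₁) − e^(−c·z₂)) / (c·(z₂−z₁))
e^(−0.459×1.6) = 0.4798; e^(−0.459×3.8) = 0.1748
⟨phi⟩ = 0.67 × (0.4798 − 0.1748) / (0.459 × 2.2) = 0.67 × 0.3020 = 0.2024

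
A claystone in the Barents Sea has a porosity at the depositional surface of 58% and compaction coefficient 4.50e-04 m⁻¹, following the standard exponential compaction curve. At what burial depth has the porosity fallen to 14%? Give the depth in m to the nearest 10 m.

Working in km (1 km = 1000 m; β in km⁻¹ = β in m⁻¹ × 1000):
Invert Athy's law: Z = ln(phi₀/phi) / β
Z = ln(0.58/0.14) / 0.45 = ln(4.143) / 0.45 = 1.4214 / 0.45 = 3.159 km

3160 m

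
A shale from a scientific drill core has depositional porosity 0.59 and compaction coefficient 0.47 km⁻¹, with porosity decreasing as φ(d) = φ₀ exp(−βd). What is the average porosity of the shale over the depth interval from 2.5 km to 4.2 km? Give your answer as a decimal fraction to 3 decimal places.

0.125

⟨φ⟩ = (1/(d₂−d₁)) ∫ φ₀ e^(−βd) dd = φ₀·(e^(−β·d₁) − e^(−β·d₂)) / (β·(d₂−d₁))
e^(−0.47×2.5) = 0.3088; e^(−0.47×4.2) = 0.1389
⟨φ⟩ = 0.59 × (0.3088 − 0.1389) / (0.47 × 1.7) = 0.59 × 0.2127 = 0.1255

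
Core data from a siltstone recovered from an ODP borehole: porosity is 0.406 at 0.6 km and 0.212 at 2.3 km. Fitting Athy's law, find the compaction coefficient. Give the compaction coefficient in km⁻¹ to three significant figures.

Athy: phi(z) = phi₀ e^(−βz) ⇒ phi₁/phi₂ = e^{β(z₂−z₁)} ⇒ β = ln(phi₁/phi₂)/(z₂−z₁)
β = ln(0.406/0.212) / (2.3 − 0.6) = ln(1.915) / 1.7 = 0.6498 / 1.7 = 0.3822 km⁻¹

0.382 km⁻¹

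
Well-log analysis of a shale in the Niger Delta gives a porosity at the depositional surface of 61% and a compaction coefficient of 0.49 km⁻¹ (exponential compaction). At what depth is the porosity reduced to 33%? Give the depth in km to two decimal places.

Invert Athy's law: Z = ln(φ₀/φ) / β
Z = ln(0.61/0.33) / 0.49 = ln(1.848) / 0.49 = 0.6144 / 0.49 = 1.254 km

1.25 km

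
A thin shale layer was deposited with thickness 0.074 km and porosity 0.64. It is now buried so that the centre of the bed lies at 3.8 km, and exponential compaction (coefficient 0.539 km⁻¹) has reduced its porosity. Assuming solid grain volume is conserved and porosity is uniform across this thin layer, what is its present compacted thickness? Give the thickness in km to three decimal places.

Porosity at 3.8 km: φ = 0.64·exp(−0.539×3.8) = 0.0825
Solid-volume conservation: h(1−φ) = h₀(1−φ₀) ⇒ h = h₀·(1−φ₀)/(1−φ)
h = 0.074 × (1 − 0.64)/(1 − 0.0825) = 0.074 × 0.3924 = 0.0290 km

0.029 km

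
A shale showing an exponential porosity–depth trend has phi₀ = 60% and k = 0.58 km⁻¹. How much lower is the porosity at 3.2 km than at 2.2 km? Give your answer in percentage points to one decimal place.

7.4 percentage points

phi(2.2) = 0.6·e^(−0.58×2.2) = 0.1675
phi(3.2) = 0.6·e^(−0.58×3.2) = 0.0938
Δphi = 0.1675 − 0.0938 = 0.0737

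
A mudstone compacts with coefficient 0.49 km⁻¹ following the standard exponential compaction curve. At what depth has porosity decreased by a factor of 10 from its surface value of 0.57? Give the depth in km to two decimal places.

φ/φ₀ = 1/10 ⇒ exp(−β·Z) = 1/10 ⇒ Z = ln(10) / β
Z = 2.3026 / 0.49 = 4.699 km

4.70 km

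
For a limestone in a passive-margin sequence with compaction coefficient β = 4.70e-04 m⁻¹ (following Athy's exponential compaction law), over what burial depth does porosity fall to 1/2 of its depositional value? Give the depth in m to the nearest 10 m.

1470 m

Working in km (1 km = 1000 m; β in km⁻¹ = β in m⁻¹ × 1000):
n/n₀ = 1/2 ⇒ exp(−β·Z) = 1/2 ⇒ Z = ln(2) / β
Z = 0.6931 / 0.47 = 1.475 km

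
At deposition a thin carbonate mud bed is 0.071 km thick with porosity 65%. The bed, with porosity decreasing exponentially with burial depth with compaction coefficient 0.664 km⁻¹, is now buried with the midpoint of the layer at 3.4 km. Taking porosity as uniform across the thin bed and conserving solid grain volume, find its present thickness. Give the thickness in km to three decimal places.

Porosity at 3.4 km: φ = 0.65·exp(−0.664×3.4) = 0.0680
Solid-volume conservation: h(1−φ) = h₀(1−φ₀) ⇒ h = h₀·(1−φ₀)/(1−φ)
h = 0.071 × (1 − 0.65)/(1 − 0.0680) = 0.071 × 0.3755 = 0.0267 km

0.027 km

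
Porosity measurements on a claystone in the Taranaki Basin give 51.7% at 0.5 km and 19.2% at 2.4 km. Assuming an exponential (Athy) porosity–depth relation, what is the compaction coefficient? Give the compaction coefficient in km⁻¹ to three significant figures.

0.521 km⁻¹

Athy: φ(Z) = φ₀ e^(−cZ) ⇒ φ₁/φ₂ = e^{c(Z₂−Z₁)} ⇒ c = ln(φ₁/φ₂)/(Z₂−Z₁)
c = ln(0.517/0.192) / (2.4 − 0.5) = ln(2.693) / 1.9 = 0.9905 / 1.9 = 0.5213 km⁻¹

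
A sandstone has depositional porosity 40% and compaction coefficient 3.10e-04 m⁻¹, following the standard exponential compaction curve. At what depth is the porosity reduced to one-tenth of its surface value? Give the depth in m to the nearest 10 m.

7430 m

Working in km (1 km = 1000 m; k in km⁻¹ = k in m⁻¹ × 1000):
φ/φ₀ = 1/10 ⇒ exp(−k·Z) = 1/10 ⇒ Z = ln(10) / k
Z = 2.3026 / 0.31 = 7.428 km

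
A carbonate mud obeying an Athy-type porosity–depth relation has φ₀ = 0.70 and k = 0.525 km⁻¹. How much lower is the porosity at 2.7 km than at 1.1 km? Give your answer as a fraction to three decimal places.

φ(1.1) = 0.7·e^(−0.525×1.1) = 0.3929
φ(2.7) = 0.7·e^(−0.525×2.7) = 0.1696
Δφ = 0.3929 − 0.1696 = 0.2233

0.223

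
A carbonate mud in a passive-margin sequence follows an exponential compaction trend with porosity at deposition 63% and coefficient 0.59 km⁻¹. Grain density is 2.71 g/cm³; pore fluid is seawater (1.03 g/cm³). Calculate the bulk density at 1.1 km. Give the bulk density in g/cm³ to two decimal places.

2.16 g/cm³

Porosity at depth: n = 0.63·exp(−0.59×1.1) = 0.63×0.5226 = 0.3292
Bulk density: ρ_b = (1−n)ρ_g + n·ρ_f = 0.6708×2.71 + 0.3292×1.03
       = 1.818 + 0.339 = 2.157 g/cm³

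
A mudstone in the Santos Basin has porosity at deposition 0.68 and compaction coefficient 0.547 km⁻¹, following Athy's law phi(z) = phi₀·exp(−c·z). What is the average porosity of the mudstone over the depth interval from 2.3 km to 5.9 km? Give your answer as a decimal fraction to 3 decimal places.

0.084

⟨phi⟩ = (1/(z₂−z₁)) ∫ phi₀ e^(−cz) dz = phi₀·(e^(−c·z₁) − e^(−c·z₂)) / (c·(z₂−z₁))
e^(−0.547×2.3) = 0.2842; e^(−0.547×5.9) = 0.0397
⟨phi⟩ = 0.68 × (0.2842 − 0.0397) / (0.547 × 3.6) = 0.68 × 0.1242 = 0.0844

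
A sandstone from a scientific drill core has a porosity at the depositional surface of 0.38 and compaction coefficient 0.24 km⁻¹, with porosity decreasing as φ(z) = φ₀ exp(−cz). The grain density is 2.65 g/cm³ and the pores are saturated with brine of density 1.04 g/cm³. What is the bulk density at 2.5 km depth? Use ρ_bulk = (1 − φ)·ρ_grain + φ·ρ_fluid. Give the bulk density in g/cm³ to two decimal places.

2.31 g/cm³

Porosity at depth: φ = 0.38·exp(−0.24×2.5) = 0.38×0.5488 = 0.2085
Bulk density: ρ_b = (1−φ)ρ_g + φ·ρ_f = 0.7915×2.65 + 0.2085×1.04
       = 2.097 + 0.217 = 2.314 g/cm³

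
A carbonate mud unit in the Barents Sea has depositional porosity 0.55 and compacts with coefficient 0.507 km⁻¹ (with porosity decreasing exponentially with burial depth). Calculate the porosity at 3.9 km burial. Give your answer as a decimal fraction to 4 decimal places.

φ = φ₀·exp(−β·z) = 0.55 × exp(−0.507 × 3.9) = 0.55 × exp(−1.977)
  = 0.55 × 0.1384 = 0.0761

0.0761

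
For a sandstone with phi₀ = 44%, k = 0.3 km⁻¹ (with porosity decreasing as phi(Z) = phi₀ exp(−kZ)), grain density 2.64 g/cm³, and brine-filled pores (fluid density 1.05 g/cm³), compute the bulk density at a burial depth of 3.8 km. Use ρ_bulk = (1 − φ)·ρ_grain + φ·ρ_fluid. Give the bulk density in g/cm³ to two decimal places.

Porosity at depth: phi = 0.44·exp(−0.3×3.8) = 0.44×0.3198 = 0.1407
Bulk density: ρ_b = (1−phi)ρ_g + phi·ρ_f = 0.8593×2.64 + 0.1407×1.05
       = 2.268 + 0.148 = 2.416 g/cm³

2.42 g/cm³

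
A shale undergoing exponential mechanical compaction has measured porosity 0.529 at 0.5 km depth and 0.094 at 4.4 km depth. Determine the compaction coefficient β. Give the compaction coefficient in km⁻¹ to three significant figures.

Athy: n(d) = n₀ e^(−βd) ⇒ n₁/n₂ = e^{β(d₂−d₁)} ⇒ β = ln(n₁/n₂)/(d₂−d₁)
β = ln(0.529/0.094) / (4.4 − 0.5) = ln(5.628) / 3.9 = 1.7277 / 3.9 = 0.443 km⁻¹

0.443 km⁻¹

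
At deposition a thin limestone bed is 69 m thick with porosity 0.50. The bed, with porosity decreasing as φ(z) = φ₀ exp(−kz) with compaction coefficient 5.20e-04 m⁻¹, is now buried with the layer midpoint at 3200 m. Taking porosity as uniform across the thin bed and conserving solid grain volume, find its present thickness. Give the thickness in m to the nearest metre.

38 m

Working in km (1 km = 1000 m; k in km⁻¹ = k in m⁻¹ × 1000):
Porosity at 3.2 km: φ = 0.5·exp(−0.52×3.2) = 0.0947
Solid-volume conservation: h(1−φ) = h₀(1−φ₀) ⇒ h = h₀·(1−φ₀)/(1−φ)
h = 0.069 × (1 − 0.5)/(1 − 0.0947) = 0.069 × 0.5523 = 0.0381 km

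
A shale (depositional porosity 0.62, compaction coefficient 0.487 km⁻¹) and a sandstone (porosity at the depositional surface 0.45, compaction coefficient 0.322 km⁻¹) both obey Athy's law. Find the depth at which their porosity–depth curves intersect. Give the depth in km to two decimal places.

Set n₀ₐ e^(−βₐd) = n₀ᵦ e^(−βᵦd) ⇒ ln(n₀ₐ/n₀ᵦ) = (βₐ − βᵦ)·d
d = ln(0.62/0.45) / (0.487 − 0.322) = 0.3205 / 0.165 = 1.942 km

1.94 km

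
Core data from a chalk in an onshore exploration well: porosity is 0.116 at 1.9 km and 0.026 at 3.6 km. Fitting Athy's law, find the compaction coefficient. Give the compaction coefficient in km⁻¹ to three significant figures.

0.880 km⁻¹

Athy: n(Z) = n₀ e^(−βZ) ⇒ n₁/n₂ = e^{β(Z₂−Z₁)} ⇒ β = ln(n₁/n₂)/(Z₂−Z₁)
β = ln(0.116/0.026) / (3.6 − 1.9) = ln(4.462) / 1.7 = 1.4955 / 1.7 = 0.8797 km⁻¹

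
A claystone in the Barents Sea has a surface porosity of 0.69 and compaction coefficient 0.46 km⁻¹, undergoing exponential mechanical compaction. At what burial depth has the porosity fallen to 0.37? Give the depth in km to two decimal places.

Invert Athy's law: d = ln(phi₀/phi) / β
d = ln(0.69/0.37) / 0.46 = ln(1.865) / 0.46 = 0.6232 / 0.46 = 1.355 km

1.35 km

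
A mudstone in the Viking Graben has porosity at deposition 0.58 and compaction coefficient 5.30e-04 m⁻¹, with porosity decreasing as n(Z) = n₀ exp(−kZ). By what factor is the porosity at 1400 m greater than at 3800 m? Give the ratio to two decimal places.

3.57

Working in km (1 km = 1000 m; k in km⁻¹ = k in m⁻¹ × 1000):
n(Z₁)/n(Z₂) = e^(−k·Z₁)/e^(−k·Z₂) = e^{k(Z₂−Z₁)}
= exp(0.53 × 2.4) = exp(1.272) = 3.5680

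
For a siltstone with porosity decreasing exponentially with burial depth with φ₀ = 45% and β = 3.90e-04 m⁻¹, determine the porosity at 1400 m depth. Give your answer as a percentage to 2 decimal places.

Working in km (1 km = 1000 m; β in km⁻¹ = β in m⁻¹ × 1000):
φ = φ₀·exp(−β·d) = 0.45 × exp(−0.39 × 1.4) = 0.45 × exp(−0.546)
  = 0.45 × 0.5793 = 0.2607

26.07%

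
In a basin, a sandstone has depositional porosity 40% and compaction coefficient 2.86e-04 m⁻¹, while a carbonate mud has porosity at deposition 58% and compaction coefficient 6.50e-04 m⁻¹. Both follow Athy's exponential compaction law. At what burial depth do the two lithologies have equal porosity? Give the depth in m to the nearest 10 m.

1020 m

Working in km (1 km = 1000 m; β in km⁻¹ = β in m⁻¹ × 1000):
Set n₀ₐ e^(−βₐd) = n₀ᵦ e^(−βᵦd) ⇒ ln(n₀ₐ/n₀ᵦ) = (βₐ − βᵦ)·d
d = ln(0.4/0.58) / (0.286 − 0.65) = -0.3716 / -0.364 = 1.021 km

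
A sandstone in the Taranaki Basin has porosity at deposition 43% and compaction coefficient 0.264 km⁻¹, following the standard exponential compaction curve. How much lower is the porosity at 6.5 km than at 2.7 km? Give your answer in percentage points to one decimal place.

n(2.7) = 0.43·e^(−0.264×2.7) = 0.2108
n(6.5) = 0.43·e^(−0.264×6.5) = 0.0773
Δn = 0.2108 − 0.0773 = 0.1335

13.4 percentage points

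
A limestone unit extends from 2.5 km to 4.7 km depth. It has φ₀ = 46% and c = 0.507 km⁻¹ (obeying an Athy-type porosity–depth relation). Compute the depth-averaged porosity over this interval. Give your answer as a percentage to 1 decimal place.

7.8%

⟨φ⟩ = (1/(d₂−d₁)) ∫ φ₀ e^(−cd) dd = φ₀·(e^(−c·d₁) − e^(−c·d₂)) / (c·(d₂−d₁))
e^(−0.507×2.5) = 0.2815; e^(−0.507×4.7) = 0.0923
⟨φ⟩ = 0.46 × (0.2815 − 0.0923) / (0.507 × 2.2) = 0.46 × 0.1697 = 0.0780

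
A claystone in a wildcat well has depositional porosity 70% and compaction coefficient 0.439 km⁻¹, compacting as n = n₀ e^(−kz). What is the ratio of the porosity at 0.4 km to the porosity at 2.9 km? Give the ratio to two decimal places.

3.00

n(z₁)/n(z₂) = e^(−k·z₁)/e^(−k·z₂) = e^{k(z₂−z₁)}
= exp(0.439 × 2.5) = exp(1.097) = 2.9967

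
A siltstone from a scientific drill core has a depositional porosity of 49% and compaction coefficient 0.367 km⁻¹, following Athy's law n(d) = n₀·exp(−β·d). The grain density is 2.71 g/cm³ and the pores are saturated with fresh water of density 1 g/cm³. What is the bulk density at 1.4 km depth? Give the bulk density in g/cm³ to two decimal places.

2.21 g/cm³

Porosity at depth: n = 0.49·exp(−0.367×1.4) = 0.49×0.5982 = 0.2931
Bulk density: ρ_b = (1−n)ρ_g + n·ρ_f = 0.7069×2.71 + 0.2931×1
       = 1.916 + 0.293 = 2.209 g/cm³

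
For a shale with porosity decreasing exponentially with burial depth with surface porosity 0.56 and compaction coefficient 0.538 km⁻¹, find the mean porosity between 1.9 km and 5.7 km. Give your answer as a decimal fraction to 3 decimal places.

⟨n⟩ = (1/(Z₂−Z₁)) ∫ n₀ e^(−βZ) dZ = n₀·(e^(−β·Z₁) − e^(−β·Z₂)) / (β·(Z₂−Z₁))
e^(−0.538×1.9) = 0.3598; e^(−0.538×5.7) = 0.0466
⟨n⟩ = 0.56 × (0.3598 − 0.0466) / (0.538 × 3.8) = 0.56 × 0.1532 = 0.0858

0.086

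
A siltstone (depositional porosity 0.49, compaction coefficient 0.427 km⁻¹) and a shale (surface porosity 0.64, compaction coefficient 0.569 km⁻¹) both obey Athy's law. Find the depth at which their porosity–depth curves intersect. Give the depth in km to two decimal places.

1.88 km

Set φ₀ₐ e^(−kₐz) = φ₀ᵦ e^(−kᵦz) ⇒ ln(φ₀ₐ/φ₀ᵦ) = (kₐ − kᵦ)·z
z = ln(0.49/0.64) / (0.427 − 0.569) = -0.2671 / -0.142 = 1.881 km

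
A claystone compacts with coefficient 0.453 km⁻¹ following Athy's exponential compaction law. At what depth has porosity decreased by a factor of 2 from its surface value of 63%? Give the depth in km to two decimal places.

1.53 km

phi/phi₀ = 1/2 ⇒ exp(−c·z) = 1/2 ⇒ z = ln(2) / c
z = 0.6931 / 0.453 = 1.530 km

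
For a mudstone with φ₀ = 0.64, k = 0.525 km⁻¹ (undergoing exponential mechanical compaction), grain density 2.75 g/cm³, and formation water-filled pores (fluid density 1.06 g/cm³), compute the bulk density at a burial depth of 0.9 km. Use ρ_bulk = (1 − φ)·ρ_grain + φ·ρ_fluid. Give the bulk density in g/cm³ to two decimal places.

2.08 g/cm³

Porosity at depth: φ = 0.64·exp(−0.525×0.9) = 0.64×0.6234 = 0.3990
Bulk density: ρ_b = (1−φ)ρ_g + φ·ρ_f = 0.6010×2.75 + 0.3990×1.06
       = 1.653 + 0.423 = 2.076 g/cm³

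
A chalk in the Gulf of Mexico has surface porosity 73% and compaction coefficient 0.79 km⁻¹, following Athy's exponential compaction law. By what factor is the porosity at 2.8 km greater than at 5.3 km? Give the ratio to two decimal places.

phi(Z₁)/phi(Z₂) = e^(−c·Z₁)/e^(−c·Z₂) = e^{c(Z₂−Z₁)}
= exp(0.79 × 2.5) = exp(1.975) = 7.2066

7.21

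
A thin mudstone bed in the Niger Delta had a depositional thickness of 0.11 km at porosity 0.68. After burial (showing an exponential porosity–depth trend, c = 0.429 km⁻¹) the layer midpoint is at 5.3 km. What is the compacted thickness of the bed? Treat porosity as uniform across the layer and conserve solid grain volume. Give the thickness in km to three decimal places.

0.038 km

Porosity at 5.3 km: n = 0.68·exp(−0.429×5.3) = 0.0700
Solid-volume conservation: h(1−n) = h₀(1−n₀) ⇒ h = h₀·(1−n₀)/(1−n)
h = 0.11 × (1 − 0.68)/(1 − 0.0700) = 0.11 × 0.3441 = 0.0378 km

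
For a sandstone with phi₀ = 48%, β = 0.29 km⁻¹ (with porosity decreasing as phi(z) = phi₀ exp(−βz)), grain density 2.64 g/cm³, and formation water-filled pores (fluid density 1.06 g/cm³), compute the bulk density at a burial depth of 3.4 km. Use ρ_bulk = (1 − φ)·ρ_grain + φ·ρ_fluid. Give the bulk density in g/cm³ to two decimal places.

2.36 g/cm³

Porosity at depth: phi = 0.48·exp(−0.29×3.4) = 0.48×0.3731 = 0.1791
Bulk density: ρ_b = (1−phi)ρ_g + phi·ρ_f = 0.8209×2.64 + 0.1791×1.06
       = 2.167 + 0.190 = 2.357 g/cm³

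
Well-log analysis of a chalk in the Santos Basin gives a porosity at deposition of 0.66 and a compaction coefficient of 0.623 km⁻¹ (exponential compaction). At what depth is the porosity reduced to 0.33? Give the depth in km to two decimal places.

1.11 km

Invert Athy's law: d = ln(φ₀/φ) / c
d = ln(0.66/0.33) / 0.623 = ln(2) / 0.623 = 0.6931 / 0.623 = 1.113 km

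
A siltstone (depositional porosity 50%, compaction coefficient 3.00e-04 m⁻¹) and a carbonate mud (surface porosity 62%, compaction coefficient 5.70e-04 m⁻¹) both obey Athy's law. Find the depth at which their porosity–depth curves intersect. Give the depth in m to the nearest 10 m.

800 m

Working in km (1 km = 1000 m; c in km⁻¹ = c in m⁻¹ × 1000):
Set n₀ₐ e^(−cₐZ) = n₀ᵦ e^(−cᵦZ) ⇒ ln(n₀ₐ/n₀ᵦ) = (cₐ − cᵦ)·Z
Z = ln(0.5/0.62) / (0.3 − 0.57) = -0.2151 / -0.27 = 0.797 km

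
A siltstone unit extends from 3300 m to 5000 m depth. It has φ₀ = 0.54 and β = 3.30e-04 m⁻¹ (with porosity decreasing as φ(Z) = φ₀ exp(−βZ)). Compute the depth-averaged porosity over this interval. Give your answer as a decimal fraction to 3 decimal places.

0.139

Working in km (1 km = 1000 m; β in km⁻¹ = β in m⁻¹ × 1000):
⟨φ⟩ = (1/(Z₂−Z₁)) ∫ φ₀ e^(−βZ) dZ = φ₀·(e^(−β·Z₁) − e^(−β·Z₂)) / (β·(Z₂−Z₁))
e^(−0.33×3.3) = 0.3366; e^(−0.33×5) = 0.1920
⟨φ⟩ = 0.54 × (0.3366 − 0.1920) / (0.33 × 1.7) = 0.54 × 0.2576 = 0.1391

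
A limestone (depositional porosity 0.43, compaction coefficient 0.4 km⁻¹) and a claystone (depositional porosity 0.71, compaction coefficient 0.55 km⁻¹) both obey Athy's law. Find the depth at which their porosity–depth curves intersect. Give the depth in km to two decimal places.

Set phi₀ₐ e^(−kₐd) = phi₀ᵦ e^(−kᵦd) ⇒ ln(phi₀ₐ/phi₀ᵦ) = (kₐ − kᵦ)·d
d = ln(0.43/0.71) / (0.4 − 0.55) = -0.5015 / -0.15 = 3.343 km

3.34 km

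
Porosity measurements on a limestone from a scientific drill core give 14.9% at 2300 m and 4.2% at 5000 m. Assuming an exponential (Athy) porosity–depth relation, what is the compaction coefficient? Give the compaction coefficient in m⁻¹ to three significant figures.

0.000469 m⁻¹

Working in km (1 km = 1000 m; c in km⁻¹ = c in m⁻¹ × 1000):
Athy: n(z) = n₀ e^(−cz) ⇒ n₁/n₂ = e^{c(z₂−z₁)} ⇒ c = ln(n₁/n₂)/(z₂−z₁)
c = ln(0.149/0.042) / (5 − 2.3) = ln(3.548) / 2.7 = 1.2663 / 2.7 = 0.469 km⁻¹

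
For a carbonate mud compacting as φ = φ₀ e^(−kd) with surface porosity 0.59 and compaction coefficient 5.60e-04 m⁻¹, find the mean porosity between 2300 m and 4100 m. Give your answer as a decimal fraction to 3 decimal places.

Working in km (1 km = 1000 m; k in km⁻¹ = k in m⁻¹ × 1000):
⟨φ⟩ = (1/(d₂−d₁)) ∫ φ₀ e^(−kd) dd = φ₀·(e^(−k·d₁) − e^(−k·d₂)) / (k·(d₂−d₁))
e^(−0.56×2.3) = 0.2758; e^(−0.56×4.1) = 0.1007
⟨φ⟩ = 0.59 × (0.2758 − 0.1007) / (0.56 × 1.8) = 0.59 × 0.1738 = 0.1025

0.103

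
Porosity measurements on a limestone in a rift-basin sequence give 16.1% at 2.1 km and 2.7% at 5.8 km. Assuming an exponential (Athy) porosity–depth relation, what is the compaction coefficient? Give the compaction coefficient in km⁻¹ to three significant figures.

Athy: φ(d) = φ₀ e^(−kd) ⇒ φ₁/φ₂ = e^{k(d₂−d₁)} ⇒ k = ln(φ₁/φ₂)/(d₂−d₁)
k = ln(0.161/0.027) / (5.8 − 2.1) = ln(5.963) / 3.7 = 1.7856 / 3.7 = 0.4826 km⁻¹

0.483 km⁻¹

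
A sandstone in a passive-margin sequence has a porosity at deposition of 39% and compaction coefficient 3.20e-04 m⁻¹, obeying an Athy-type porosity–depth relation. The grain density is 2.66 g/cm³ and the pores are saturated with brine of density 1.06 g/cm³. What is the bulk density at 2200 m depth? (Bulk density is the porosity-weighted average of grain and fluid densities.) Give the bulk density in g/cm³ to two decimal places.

2.35 g/cm³

Working in km (1 km = 1000 m; β in km⁻¹ = β in m⁻¹ × 1000):
Porosity at depth: φ = 0.39·exp(−0.32×2.2) = 0.39×0.4946 = 0.1929
Bulk density: ρ_b = (1−φ)ρ_g + φ·ρ_f = 0.8071×2.66 + 0.1929×1.06
       = 2.147 + 0.204 = 2.351 g/cm³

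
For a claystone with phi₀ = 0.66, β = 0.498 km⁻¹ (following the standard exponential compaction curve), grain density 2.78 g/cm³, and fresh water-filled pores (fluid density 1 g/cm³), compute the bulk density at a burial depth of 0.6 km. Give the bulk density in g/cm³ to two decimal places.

1.91 g/cm³

Porosity at depth: phi = 0.66·exp(−0.498×0.6) = 0.66×0.7417 = 0.4895
Bulk density: ρ_b = (1−phi)ρ_g + phi·ρ_f = 0.5105×2.78 + 0.4895×1
       = 1.419 + 0.490 = 1.909 g/cm³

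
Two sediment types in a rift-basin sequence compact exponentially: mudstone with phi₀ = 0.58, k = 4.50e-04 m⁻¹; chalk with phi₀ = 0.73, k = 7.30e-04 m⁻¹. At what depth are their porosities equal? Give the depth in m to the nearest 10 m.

820 m

Working in km (1 km = 1000 m; k in km⁻¹ = k in m⁻¹ × 1000):
Set phi₀ₐ e^(−kₐd) = phi₀ᵦ e^(−kᵦd) ⇒ ln(phi₀ₐ/phi₀ᵦ) = (kₐ − kᵦ)·d
d = ln(0.58/0.73) / (0.45 − 0.73) = -0.2300 / -0.28 = 0.821 km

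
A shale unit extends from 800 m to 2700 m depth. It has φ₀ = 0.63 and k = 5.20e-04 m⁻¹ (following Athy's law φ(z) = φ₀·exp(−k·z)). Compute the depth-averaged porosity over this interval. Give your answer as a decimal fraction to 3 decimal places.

0.264

Working in km (1 km = 1000 m; k in km⁻¹ = k in m⁻¹ × 1000):
⟨φ⟩ = (1/(z₂−z₁)) ∫ φ₀ e^(−kz) dz = φ₀·(e^(−k·z₁) − e^(−k·z₂)) / (k·(z₂−z₁))
e^(−0.52×0.8) = 0.6597; e^(−0.52×2.7) = 0.2456
⟨φ⟩ = 0.63 × (0.6597 − 0.2456) / (0.52 × 1.9) = 0.63 × 0.4191 = 0.2640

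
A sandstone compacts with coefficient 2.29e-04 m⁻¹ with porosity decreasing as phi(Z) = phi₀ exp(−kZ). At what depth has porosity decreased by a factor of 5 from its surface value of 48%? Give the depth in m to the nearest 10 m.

Working in km (1 km = 1000 m; k in km⁻¹ = k in m⁻¹ × 1000):
phi/phi₀ = 1/5 ⇒ exp(−k·Z) = 1/5 ⇒ Z = ln(5) / k
Z = 1.6094 / 0.229 = 7.028 km

7030 m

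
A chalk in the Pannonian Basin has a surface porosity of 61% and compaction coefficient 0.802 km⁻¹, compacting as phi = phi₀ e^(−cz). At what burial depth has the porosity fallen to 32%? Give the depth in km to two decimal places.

Invert Athy's law: z = ln(phi₀/phi) / c
z = ln(0.61/0.32) / 0.802 = ln(1.906) / 0.802 = 0.6451 / 0.802 = 0.804 km

0.80 km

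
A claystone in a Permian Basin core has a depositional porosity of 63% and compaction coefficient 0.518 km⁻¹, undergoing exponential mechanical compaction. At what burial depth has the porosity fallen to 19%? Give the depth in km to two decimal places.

2.31 km

Invert Athy's law: z = ln(φ₀/φ) / k
z = ln(0.63/0.19) / 0.518 = ln(3.316) / 0.518 = 1.1987 / 0.518 = 2.314 km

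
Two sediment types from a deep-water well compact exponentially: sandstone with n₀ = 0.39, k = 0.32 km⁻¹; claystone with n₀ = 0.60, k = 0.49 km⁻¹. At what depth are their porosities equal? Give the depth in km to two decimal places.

2.53 km

Set n₀ₐ e^(−kₐz) = n₀ᵦ e^(−kᵦz) ⇒ ln(n₀ₐ/n₀ᵦ) = (kₐ − kᵦ)·z
z = ln(0.39/0.6) / (0.32 − 0.49) = -0.4308 / -0.17 = 2.534 km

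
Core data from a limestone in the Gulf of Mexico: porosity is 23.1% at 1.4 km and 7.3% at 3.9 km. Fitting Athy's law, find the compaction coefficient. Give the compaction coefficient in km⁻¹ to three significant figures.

Athy: φ(Z) = φ₀ e^(−kZ) ⇒ φ₁/φ₂ = e^{k(Z₂−Z₁)} ⇒ k = ln(φ₁/φ₂)/(Z₂−Z₁)
k = ln(0.231/0.073) / (3.9 − 1.4) = ln(3.164) / 2.5 = 1.1520 / 2.5 = 0.4608 km⁻¹

0.461 km⁻¹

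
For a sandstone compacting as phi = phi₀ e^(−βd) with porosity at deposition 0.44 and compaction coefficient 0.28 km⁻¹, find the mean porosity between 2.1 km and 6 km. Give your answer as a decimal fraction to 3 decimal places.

⟨phi⟩ = (1/(d₂−d₁)) ∫ phi₀ e^(−βd) dd = phi₀·(e^(−β·d₁) − e^(−β·d₂)) / (β·(d₂−d₁))
e^(−0.28×2.1) = 0.5554; e^(−0.28×6) = 0.1864
⟨phi⟩ = 0.44 × (0.5554 − 0.1864) / (0.28 × 3.9) = 0.44 × 0.3380 = 0.1487

0.149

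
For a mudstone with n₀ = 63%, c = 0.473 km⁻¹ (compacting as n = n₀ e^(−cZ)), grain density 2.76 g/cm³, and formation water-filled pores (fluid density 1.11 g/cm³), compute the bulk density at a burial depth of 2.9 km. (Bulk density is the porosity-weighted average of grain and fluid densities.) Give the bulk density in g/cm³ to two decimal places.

2.50 g/cm³

Porosity at depth: n = 0.63·exp(−0.473×2.9) = 0.63×0.2537 = 0.1598
Bulk density: ρ_b = (1−n)ρ_g + n·ρ_f = 0.8402×2.76 + 0.1598×1.11
       = 2.319 + 0.177 = 2.496 g/cm³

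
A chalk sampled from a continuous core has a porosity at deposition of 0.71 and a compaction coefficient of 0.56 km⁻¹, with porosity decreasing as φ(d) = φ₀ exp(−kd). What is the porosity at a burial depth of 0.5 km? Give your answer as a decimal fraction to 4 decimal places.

φ = φ₀·exp(−k·d) = 0.71 × exp(−0.56 × 0.5) = 0.71 × exp(−0.28)
  = 0.71 × 0.7558 = 0.5366

0.5366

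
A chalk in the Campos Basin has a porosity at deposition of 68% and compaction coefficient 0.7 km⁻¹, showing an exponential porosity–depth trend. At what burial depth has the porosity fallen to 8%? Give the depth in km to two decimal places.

3.06 km

Invert Athy's law: d = ln(phi₀/phi) / k
d = ln(0.68/0.08) / 0.7 = ln(8.5) / 0.7 = 2.1401 / 0.7 = 3.057 km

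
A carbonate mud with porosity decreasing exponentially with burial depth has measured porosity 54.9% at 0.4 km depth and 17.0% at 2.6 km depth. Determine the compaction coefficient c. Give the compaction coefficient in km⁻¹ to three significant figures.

Athy: φ(z) = φ₀ e^(−cz) ⇒ φ₁/φ₂ = e^{c(z₂−z₁)} ⇒ c = ln(φ₁/φ₂)/(z₂−z₁)
c = ln(0.549/0.17) / (2.6 − 0.4) = ln(3.229) / 2.2 = 1.1723 / 2.2 = 0.5329 km⁻¹

0.533 km⁻¹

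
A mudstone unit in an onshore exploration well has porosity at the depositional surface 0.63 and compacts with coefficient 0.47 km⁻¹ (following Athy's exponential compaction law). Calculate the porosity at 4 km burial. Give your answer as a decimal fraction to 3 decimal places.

phi = phi₀·exp(−c·d) = 0.63 × exp(−0.47 × 4) = 0.63 × exp(−1.88)
  = 0.63 × 0.1526 = 0.0961

0.096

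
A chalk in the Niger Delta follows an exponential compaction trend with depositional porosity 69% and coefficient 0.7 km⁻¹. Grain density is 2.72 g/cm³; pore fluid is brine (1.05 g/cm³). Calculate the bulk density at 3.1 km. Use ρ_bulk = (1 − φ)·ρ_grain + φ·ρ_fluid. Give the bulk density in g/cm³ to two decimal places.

2.59 g/cm³

Porosity at depth: phi = 0.69·exp(−0.7×3.1) = 0.69×0.1142 = 0.0788
Bulk density: ρ_b = (1−phi)ρ_g + phi·ρ_f = 0.9212×2.72 + 0.0788×1.05
       = 2.506 + 0.083 = 2.588 g/cm³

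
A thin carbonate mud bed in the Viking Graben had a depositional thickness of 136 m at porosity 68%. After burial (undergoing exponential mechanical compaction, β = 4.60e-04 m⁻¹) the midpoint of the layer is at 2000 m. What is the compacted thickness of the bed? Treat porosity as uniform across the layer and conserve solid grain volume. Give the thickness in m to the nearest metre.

60 m

Working in km (1 km = 1000 m; β in km⁻¹ = β in m⁻¹ × 1000):
Porosity at 2 km: n = 0.68·exp(−0.46×2) = 0.2710
Solid-volume conservation: h(1−n) = h₀(1−n₀) ⇒ h = h₀·(1−n₀)/(1−n)
h = 0.136 × (1 − 0.68)/(1 − 0.2710) = 0.136 × 0.4390 = 0.0597 km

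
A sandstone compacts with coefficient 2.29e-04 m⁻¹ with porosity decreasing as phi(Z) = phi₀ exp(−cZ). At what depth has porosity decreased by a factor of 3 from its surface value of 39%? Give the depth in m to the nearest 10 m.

Working in km (1 km = 1000 m; c in km⁻¹ = c in m⁻¹ × 1000):
phi/phi₀ = 1/3 ⇒ exp(−c·Z) = 1/3 ⇒ Z = ln(3) / c
Z = 1.0986 / 0.229 = 4.797 km

4800 m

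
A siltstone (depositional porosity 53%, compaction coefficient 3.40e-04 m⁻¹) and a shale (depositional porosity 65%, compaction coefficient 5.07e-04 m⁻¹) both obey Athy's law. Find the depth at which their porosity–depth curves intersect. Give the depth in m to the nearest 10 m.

1220 m

Working in km (1 km = 1000 m; β in km⁻¹ = β in m⁻¹ × 1000):
Set n₀ₐ e^(−βₐZ) = n₀ᵦ e^(−βᵦZ) ⇒ ln(n₀ₐ/n₀ᵦ) = (βₐ − βᵦ)·Z
Z = ln(0.53/0.65) / (0.34 − 0.507) = -0.2041 / -0.167 = 1.222 km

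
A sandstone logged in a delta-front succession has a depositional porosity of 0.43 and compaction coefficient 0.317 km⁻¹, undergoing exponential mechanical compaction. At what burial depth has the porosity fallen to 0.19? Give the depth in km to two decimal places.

2.58 km

Invert Athy's law: z = ln(φ₀/φ) / β
z = ln(0.43/0.19) / 0.317 = ln(2.263) / 0.317 = 0.8168 / 0.317 = 2.577 km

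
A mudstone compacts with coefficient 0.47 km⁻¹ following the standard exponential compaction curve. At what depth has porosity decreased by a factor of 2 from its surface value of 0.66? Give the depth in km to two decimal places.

1.47 km

phi/phi₀ = 1/2 ⇒ exp(−c·Z) = 1/2 ⇒ Z = ln(2) / c
Z = 0.6931 / 0.47 = 1.475 km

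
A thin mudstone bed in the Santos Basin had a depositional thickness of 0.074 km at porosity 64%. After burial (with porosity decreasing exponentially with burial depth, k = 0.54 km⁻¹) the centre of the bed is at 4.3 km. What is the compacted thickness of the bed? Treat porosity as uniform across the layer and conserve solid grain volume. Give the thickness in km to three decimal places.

Porosity at 4.3 km: n = 0.64·exp(−0.54×4.3) = 0.0628
Solid-volume conservation: h(1−n) = h₀(1−n₀) ⇒ h = h₀·(1−n₀)/(1−n)
h = 0.074 × (1 − 0.64)/(1 − 0.0628) = 0.074 × 0.3841 = 0.0284 km

0.028 km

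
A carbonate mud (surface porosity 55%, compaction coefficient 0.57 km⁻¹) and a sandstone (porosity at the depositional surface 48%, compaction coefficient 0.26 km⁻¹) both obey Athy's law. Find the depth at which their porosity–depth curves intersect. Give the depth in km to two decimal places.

0.44 km

Set n₀ₐ e^(−cₐd) = n₀ᵦ e^(−cᵦd) ⇒ ln(n₀ₐ/n₀ᵦ) = (cₐ − cᵦ)·d
d = ln(0.55/0.48) / (0.57 − 0.26) = 0.1361 / 0.31 = 0.439 km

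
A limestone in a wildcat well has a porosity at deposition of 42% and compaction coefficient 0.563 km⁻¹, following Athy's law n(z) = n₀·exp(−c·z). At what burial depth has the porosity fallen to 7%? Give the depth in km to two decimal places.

Invert Athy's law: z = ln(n₀/n) / c
z = ln(0.42/0.07) / 0.563 = ln(6) / 0.563 = 1.7918 / 0.563 = 3.183 km

3.18 km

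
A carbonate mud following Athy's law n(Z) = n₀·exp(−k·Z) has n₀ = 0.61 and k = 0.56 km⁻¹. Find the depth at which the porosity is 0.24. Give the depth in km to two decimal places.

1.67 km

Invert Athy's law: Z = ln(n₀/n) / k
Z = ln(0.61/0.24) / 0.56 = ln(2.542) / 0.56 = 0.9328 / 0.56 = 1.666 km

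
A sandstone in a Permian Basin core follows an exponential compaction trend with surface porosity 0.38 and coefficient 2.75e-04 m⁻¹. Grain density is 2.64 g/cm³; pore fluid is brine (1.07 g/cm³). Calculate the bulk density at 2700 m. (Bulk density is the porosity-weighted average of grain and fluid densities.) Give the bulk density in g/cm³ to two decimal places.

2.36 g/cm³

Working in km (1 km = 1000 m; c in km⁻¹ = c in m⁻¹ × 1000):
Porosity at depth: phi = 0.38·exp(−0.275×2.7) = 0.38×0.4759 = 0.1809
Bulk density: ρ_b = (1−phi)ρ_g + phi·ρ_f = 0.8191×2.64 + 0.1809×1.07
       = 2.163 + 0.194 = 2.356 g/cm³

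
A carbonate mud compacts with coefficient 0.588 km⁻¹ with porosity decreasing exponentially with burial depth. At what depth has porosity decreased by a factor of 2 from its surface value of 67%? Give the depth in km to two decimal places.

1.18 km

phi/phi₀ = 1/2 ⇒ exp(−c·Z) = 1/2 ⇒ Z = ln(2) / c
Z = 0.6931 / 0.588 = 1.179 km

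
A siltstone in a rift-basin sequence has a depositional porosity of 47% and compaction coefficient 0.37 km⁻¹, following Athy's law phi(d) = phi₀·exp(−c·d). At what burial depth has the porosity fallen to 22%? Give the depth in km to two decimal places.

Invert Athy's law: d = ln(phi₀/phi) / c
d = ln(0.47/0.22) / 0.37 = ln(2.136) / 0.37 = 0.7591 / 0.37 = 2.052 km

2.05 km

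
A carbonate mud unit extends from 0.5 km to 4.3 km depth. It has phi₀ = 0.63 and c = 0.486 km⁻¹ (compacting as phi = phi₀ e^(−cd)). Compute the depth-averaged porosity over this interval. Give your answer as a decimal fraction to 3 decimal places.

⟨phi⟩ = (1/(d₂−d₁)) ∫ phi₀ e^(−cd) dd = phi₀·(e^(−c·d₁) − e^(−c·d₂)) / (c·(d₂−d₁))
e^(−0.486×0.5) = 0.7843; e^(−0.486×4.3) = 0.1237
⟨phi⟩ = 0.63 × (0.7843 − 0.1237) / (0.486 × 3.8) = 0.63 × 0.3577 = 0.2253

0.225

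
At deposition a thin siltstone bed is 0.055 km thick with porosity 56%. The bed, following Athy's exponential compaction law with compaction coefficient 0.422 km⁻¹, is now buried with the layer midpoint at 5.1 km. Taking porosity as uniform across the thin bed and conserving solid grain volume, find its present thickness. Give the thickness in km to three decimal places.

Porosity at 5.1 km: phi = 0.56·exp(−0.422×5.1) = 0.0651
Solid-volume conservation: h(1−phi) = h₀(1−phi₀) ⇒ h = h₀·(1−phi₀)/(1−phi)
h = 0.055 × (1 − 0.56)/(1 − 0.0651) = 0.055 × 0.4706 = 0.0259 km

0.026 km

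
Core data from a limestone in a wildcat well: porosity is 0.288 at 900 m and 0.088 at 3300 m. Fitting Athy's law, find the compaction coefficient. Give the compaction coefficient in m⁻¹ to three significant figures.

0.000494 m⁻¹

Working in km (1 km = 1000 m; k in km⁻¹ = k in m⁻¹ × 1000):
Athy: n(d) = n₀ e^(−kd) ⇒ n₁/n₂ = e^{k(d₂−d₁)} ⇒ k = ln(n₁/n₂)/(d₂−d₁)
k = ln(0.288/0.088) / (3.3 − 0.9) = ln(3.273) / 2.4 = 1.1856 / 2.4 = 0.494 km⁻¹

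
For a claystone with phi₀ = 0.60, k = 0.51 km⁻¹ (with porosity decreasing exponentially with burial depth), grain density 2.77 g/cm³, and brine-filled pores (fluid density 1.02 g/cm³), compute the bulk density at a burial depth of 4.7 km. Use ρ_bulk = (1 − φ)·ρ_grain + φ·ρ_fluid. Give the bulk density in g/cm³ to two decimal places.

2.67 g/cm³

Porosity at depth: phi = 0.6·exp(−0.51×4.7) = 0.6×0.0910 = 0.0546
Bulk density: ρ_b = (1−phi)ρ_g + phi·ρ_f = 0.9454×2.77 + 0.0546×1.02
       = 2.619 + 0.056 = 2.674 g/cm³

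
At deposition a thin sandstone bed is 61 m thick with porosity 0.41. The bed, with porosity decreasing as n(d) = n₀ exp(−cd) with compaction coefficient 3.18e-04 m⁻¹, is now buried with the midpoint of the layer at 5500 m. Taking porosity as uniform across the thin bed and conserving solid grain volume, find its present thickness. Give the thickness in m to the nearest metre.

39 m

Working in km (1 km = 1000 m; c in km⁻¹ = c in m⁻¹ × 1000):
Porosity at 5.5 km: n = 0.41·exp(−0.318×5.5) = 0.0713
Solid-volume conservation: h(1−n) = h₀(1−n₀) ⇒ h = h₀·(1−n₀)/(1−n)
h = 0.061 × (1 − 0.41)/(1 − 0.0713) = 0.061 × 0.6353 = 0.0388 km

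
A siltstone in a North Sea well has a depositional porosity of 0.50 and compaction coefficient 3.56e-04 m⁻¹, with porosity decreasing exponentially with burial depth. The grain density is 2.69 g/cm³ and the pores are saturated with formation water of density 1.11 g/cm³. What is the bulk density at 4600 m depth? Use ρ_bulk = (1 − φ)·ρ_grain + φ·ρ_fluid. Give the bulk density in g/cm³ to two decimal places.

2.54 g/cm³

Working in km (1 km = 1000 m; β in km⁻¹ = β in m⁻¹ × 1000):
Porosity at depth: n = 0.5·exp(−0.356×4.6) = 0.5×0.1944 = 0.0972
Bulk density: ρ_b = (1−n)ρ_g + n·ρ_f = 0.9028×2.69 + 0.0972×1.11
       = 2.428 + 0.108 = 2.536 g/cm³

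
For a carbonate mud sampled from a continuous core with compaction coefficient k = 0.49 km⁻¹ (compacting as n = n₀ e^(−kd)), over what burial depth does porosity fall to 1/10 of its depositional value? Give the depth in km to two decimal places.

n/n₀ = 1/10 ⇒ exp(−k·d) = 1/10 ⇒ d = ln(10) / k
d = 2.3026 / 0.49 = 4.699 km

4.70 km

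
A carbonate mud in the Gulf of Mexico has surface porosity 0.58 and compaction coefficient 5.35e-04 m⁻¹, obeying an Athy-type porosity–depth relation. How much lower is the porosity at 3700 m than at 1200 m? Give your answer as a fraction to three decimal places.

Working in km (1 km = 1000 m; k in km⁻¹ = k in m⁻¹ × 1000):
n(1.2) = 0.58·e^(−0.535×1.2) = 0.3052
n(3.7) = 0.58·e^(−0.535×3.7) = 0.0801
Δn = 0.3052 − 0.0801 = 0.2251

0.225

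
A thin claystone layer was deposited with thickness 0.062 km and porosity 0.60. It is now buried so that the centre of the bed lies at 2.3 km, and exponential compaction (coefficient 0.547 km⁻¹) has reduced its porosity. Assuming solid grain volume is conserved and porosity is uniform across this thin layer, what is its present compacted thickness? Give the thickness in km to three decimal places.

0.030 km

Porosity at 2.3 km: n = 0.6·exp(−0.547×2.3) = 0.1705
Solid-volume conservation: h(1−n) = h₀(1−n₀) ⇒ h = h₀·(1−n₀)/(1−n)
h = 0.062 × (1 − 0.6)/(1 − 0.1705) = 0.062 × 0.4822 = 0.0299 km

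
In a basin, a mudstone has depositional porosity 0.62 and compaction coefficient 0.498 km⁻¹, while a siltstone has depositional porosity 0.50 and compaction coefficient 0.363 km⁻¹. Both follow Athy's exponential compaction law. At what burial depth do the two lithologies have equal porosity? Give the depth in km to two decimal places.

Set φ₀ₐ e^(−βₐd) = φ₀ᵦ e^(−βᵦd) ⇒ ln(φ₀ₐ/φ₀ᵦ) = (βₐ − βᵦ)·d
d = ln(0.62/0.5) / (0.498 − 0.363) = 0.2151 / 0.135 = 1.593 km

1.59 km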